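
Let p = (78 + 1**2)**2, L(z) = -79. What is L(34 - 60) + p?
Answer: 6162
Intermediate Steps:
p = 6241 (p = (78 + 1)**2 = 79**2 = 6241)
L(34 - 60) + p = -79 + 6241 = 6162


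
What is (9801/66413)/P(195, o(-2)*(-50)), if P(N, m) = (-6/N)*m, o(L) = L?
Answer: -127413/2656520 ≈ -0.047962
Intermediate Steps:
P(N, m) = -6*m/N (P(N, m) = (-6/N)*m = -6*m/N)
(9801/66413)/P(195, o(-2)*(-50)) = (9801/66413)/((-6*(-2*(-50))/195)) = (9801*(1/66413))/((-6*100*1/195)) = 9801/(66413*(-40/13)) = (9801/66413)*(-13/40) = -127413/2656520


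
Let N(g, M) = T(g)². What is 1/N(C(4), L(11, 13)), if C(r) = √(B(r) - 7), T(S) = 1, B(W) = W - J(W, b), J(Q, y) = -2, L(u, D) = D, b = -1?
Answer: 1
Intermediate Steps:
B(W) = 2 + W (B(W) = W - 1*(-2) = W + 2 = 2 + W)
C(r) = √(-5 + r) (C(r) = √((2 + r) - 7) = √(-5 + r))
N(g, M) = 1 (N(g, M) = 1² = 1)
1/N(C(4), L(11, 13)) = 1/1 = 1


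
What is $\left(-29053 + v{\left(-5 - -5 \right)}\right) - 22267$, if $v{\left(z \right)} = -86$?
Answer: $-51406$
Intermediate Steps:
$\left(-29053 + v{\left(-5 - -5 \right)}\right) - 22267 = \left(-29053 - 86\right) - 22267 = -29139 - 22267 = -51406$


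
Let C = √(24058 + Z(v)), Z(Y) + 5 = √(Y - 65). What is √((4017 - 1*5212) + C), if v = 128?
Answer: √(-1195 + √(24053 + 3*√7)) ≈ 32.247*I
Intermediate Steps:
Z(Y) = -5 + √(-65 + Y) (Z(Y) = -5 + √(Y - 65) = -5 + √(-65 + Y))
C = √(24053 + 3*√7) (C = √(24058 + (-5 + √(-65 + 128))) = √(24058 + (-5 + √63)) = √(24058 + (-5 + 3*√7)) = √(24053 + 3*√7) ≈ 155.12)
√((4017 - 1*5212) + C) = √((4017 - 1*5212) + √(24053 + 3*√7)) = √((4017 - 5212) + √(24053 + 3*√7)) = √(-1195 + √(24053 + 3*√7))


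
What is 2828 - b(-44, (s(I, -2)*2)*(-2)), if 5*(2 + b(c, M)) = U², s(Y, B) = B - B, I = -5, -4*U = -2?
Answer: 56599/20 ≈ 2829.9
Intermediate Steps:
U = ½ (U = -¼*(-2) = ½ ≈ 0.50000)
s(Y, B) = 0
b(c, M) = -39/20 (b(c, M) = -2 + (½)²/5 = -2 + (⅕)*(¼) = -2 + 1/20 = -39/20)
2828 - b(-44, (s(I, -2)*2)*(-2)) = 2828 - 1*(-39/20) = 2828 + 39/20 = 56599/20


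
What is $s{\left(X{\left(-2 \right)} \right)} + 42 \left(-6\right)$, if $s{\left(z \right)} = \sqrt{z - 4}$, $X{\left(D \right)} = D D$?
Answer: $-252$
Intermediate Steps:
$X{\left(D \right)} = D^{2}$
$s{\left(z \right)} = \sqrt{-4 + z}$
$s{\left(X{\left(-2 \right)} \right)} + 42 \left(-6\right) = \sqrt{-4 + \left(-2\right)^{2}} + 42 \left(-6\right) = \sqrt{-4 + 4} - 252 = \sqrt{0} - 252 = 0 - 252 = -252$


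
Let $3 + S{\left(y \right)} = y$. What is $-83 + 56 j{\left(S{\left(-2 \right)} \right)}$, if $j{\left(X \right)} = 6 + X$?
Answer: $-27$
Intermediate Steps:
$S{\left(y \right)} = -3 + y$
$-83 + 56 j{\left(S{\left(-2 \right)} \right)} = -83 + 56 \left(6 - 5\right) = -83 + 56 \cdot 1 = -83 + 56 = -27$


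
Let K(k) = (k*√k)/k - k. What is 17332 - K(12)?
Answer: 17344 - 2*√3 ≈ 17341.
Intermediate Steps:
K(k) = √k - k (K(k) = k^(3/2)/k - k = √k - k)
17332 - K(12) = 17332 - (√12 - 1*12) = 17332 - (2*√3 - 12) = 17332 - (-12 + 2*√3) = 17332 + (12 - 2*√3) = 17344 - 2*√3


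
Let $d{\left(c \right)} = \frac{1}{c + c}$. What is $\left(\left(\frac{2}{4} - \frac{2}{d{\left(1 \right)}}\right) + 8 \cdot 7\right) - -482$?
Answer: $\frac{1069}{2} \approx 534.5$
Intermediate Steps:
$d{\left(c \right)} = \frac{1}{2 c}$
$\left(\left(\frac{2}{4} - \frac{2}{d{\left(1 \right)}}\right) + 8 \cdot 7\right) - -482 = \left(\left(\frac{2}{4} - \frac{2}{\frac{1}{2} \cdot 1^{-1}}\right) + 8 \cdot 7\right) - -482 = \left(\left(2 \cdot \frac{1}{4} - \frac{2}{\frac{1}{2} \cdot 1}\right) + 56\right) + 482 = \left(\left(\frac{1}{2} - 2 \frac{1}{\frac{1}{2}}\right) + 56\right) + 482 = \left(\left(\frac{1}{2} - 4\right) + 56\right) + 482 = \left(- \frac{7}{2} + 56\right) + 482 = \frac{105}{2} + 482 = \frac{1069}{2}$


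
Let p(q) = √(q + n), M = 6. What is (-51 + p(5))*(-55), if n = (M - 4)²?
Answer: 2640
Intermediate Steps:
n = 4 (n = (6 - 4)² = 2² = 4)
p(q) = √(4 + q) (p(q) = √(q + 4) = √(4 + q))
(-51 + p(5))*(-55) = (-51 + √(4 + 5))*(-55) = (-51 + √9)*(-55) = (-51 + 3)*(-55) = -48*(-55) = 2640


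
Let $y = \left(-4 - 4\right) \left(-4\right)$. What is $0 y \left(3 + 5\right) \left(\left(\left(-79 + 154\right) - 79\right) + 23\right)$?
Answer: $0$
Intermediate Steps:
$y = 32$ ($y = \left(-8\right) \left(-4\right) = 32$)
$0 y \left(3 + 5\right) \left(\left(\left(-79 + 154\right) - 79\right) + 23\right) = 0 \cdot 32 \left(3 + 5\right) \left(\left(\left(-79 + 154\right) - 79\right) + 23\right) = 0 \cdot 8 \left(\left(75 - 79\right) + 23\right) = 0 \left(-4 + 23\right) = 0 \cdot 19 = 0$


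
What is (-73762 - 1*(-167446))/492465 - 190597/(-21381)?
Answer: 31955136403/3509798055 ≈ 9.1046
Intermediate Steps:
(-73762 - 1*(-167446))/492465 - 190597/(-21381) = (-73762 + 167446)*(1/492465) - 190597*(-1/21381) = 93684*(1/492465) + 190597/21381 = 31228/164155 + 190597/21381 = 31955136403/3509798055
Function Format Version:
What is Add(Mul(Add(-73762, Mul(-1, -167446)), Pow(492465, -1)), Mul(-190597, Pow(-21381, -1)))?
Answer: Rational(31955136403, 3509798055) ≈ 9.1046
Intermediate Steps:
Add(Mul(Add(-73762, Mul(-1, -167446)), Pow(492465, -1)), Mul(-190597, Pow(-21381, -1))) = Add(Mul(Add(-73762, 167446), Rational(1, 492465)), Mul(-190597, Rational(-1, 21381))) = Add(Mul(93684, Rational(1, 492465)), Rational(190597, 21381)) = Add(Rational(31228, 164155), Rational(190597, 21381)) = Rational(31955136403, 3509798055)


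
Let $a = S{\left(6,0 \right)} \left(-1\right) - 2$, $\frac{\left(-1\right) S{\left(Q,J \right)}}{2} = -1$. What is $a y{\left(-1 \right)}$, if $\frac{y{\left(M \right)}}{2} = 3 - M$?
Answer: $-32$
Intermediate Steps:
$S{\left(Q,J \right)} = 2$ ($S{\left(Q,J \right)} = \left(-2\right) \left(-1\right) = 2$)
$y{\left(M \right)} = 6 - 2 M$ ($y{\left(M \right)} = 2 \left(3 - M\right) = 6 - 2 M$)
$a = -4$ ($a = 2 \left(-1\right) - 2 = -2 - 2 = -4$)
$a y{\left(-1 \right)} = - 4 \left(6 - -2\right) = - 4 \left(6 + 2\right) = \left(-4\right) 8 = -32$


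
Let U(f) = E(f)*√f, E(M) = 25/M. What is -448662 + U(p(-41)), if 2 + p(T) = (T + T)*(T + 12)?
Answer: -448662 + 25*√66/396 ≈ -4.4866e+5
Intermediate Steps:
p(T) = -2 + 2*T*(12 + T) (p(T) = -2 + (T + T)*(T + 12) = -2 + (2*T)*(12 + T) = -2 + 2*T*(12 + T))
U(f) = 25/√f (U(f) = (25/f)*√f = 25/√f)
-448662 + U(p(-41)) = -448662 + 25/√(-2 + 2*(-41)² + 24*(-41)) = -448662 + 25/√(-2 + 2*1681 - 984) = -448662 + 25/√(-2 + 3362 - 984) = -448662 + 25/√2376 = -448662 + 25*(√66/396) = -448662 + 25*√66/396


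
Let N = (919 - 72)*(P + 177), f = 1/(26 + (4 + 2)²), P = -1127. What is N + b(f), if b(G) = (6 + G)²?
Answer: -3092935471/3844 ≈ -8.0461e+5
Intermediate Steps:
f = 1/62 (f = 1/(26 + 6²) = 1/(26 + 36) = 1/62 ≈ 0.016129)
N = -804650 (N = (919 - 72)*(-1127 + 177) = 847*(-950) = -804650)
N + b(f) = -804650 + (6 + 1/62)² = -804650 + (373/62)² = -804650 + 139129/3844 = -3092935471/3844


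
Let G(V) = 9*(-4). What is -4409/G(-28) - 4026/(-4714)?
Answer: 10464481/84852 ≈ 123.33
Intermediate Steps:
G(V) = -36
-4409/G(-28) - 4026/(-4714) = -4409/(-36) - 4026/(-4714) = -4409*(-1/36) - 4026*(-1/4714) = 4409/36 + 2013/2357 = 10464481/84852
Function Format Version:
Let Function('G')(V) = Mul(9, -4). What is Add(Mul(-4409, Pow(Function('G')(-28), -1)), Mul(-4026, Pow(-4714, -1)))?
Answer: Rational(10464481, 84852) ≈ 123.33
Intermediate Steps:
Function('G')(V) = -36
Add(Mul(-4409, Pow(Function('G')(-28), -1)), Mul(-4026, Pow(-4714, -1))) = Add(Mul(-4409, Pow(-36, -1)), Mul(-4026, Pow(-4714, -1))) = Add(Mul(-4409, Rational(-1, 36)), Mul(-4026, Rational(-1, 4714))) = Add(Rational(4409, 36), Rational(2013, 2357)) = Rational(10464481, 84852)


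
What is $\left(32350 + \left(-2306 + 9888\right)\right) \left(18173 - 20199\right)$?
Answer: $-80902232$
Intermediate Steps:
$\left(32350 + \left(-2306 + 9888\right)\right) \left(18173 - 20199\right) = \left(32350 + 7582\right) \left(-2026\right) = 39932 \left(-2026\right) = -80902232$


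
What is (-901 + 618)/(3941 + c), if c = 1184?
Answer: -283/5125 ≈ -0.055220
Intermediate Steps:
(-901 + 618)/(3941 + c) = (-901 + 618)/(3941 + 1184) = -283/5125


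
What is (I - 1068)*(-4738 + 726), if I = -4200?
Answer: 21135216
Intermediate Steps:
(I - 1068)*(-4738 + 726) = (-4200 - 1068)*(-4738 + 726) = -5268*(-4012) = 21135216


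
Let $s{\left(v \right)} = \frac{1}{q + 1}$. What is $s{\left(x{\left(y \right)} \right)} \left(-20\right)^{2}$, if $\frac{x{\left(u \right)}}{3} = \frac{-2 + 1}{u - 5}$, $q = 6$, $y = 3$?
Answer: $\frac{400}{7} \approx 57.143$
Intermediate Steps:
$x{\left(u \right)} = - \frac{3}{-5 + u}$ ($x{\left(u \right)} = 3 \frac{-2 + 1}{u - 5} = 3 \left(- \frac{1}{-5 + u}\right) = - \frac{3}{-5 + u}$)
$s{\left(v \right)} = \frac{1}{7}$ ($s{\left(v \right)} = \frac{1}{6 + 1} = \frac{1}{7}$)
$s{\left(x{\left(y \right)} \right)} \left(-20\right)^{2} = \frac{\left(-20\right)^{2}}{7} = \frac{1}{7} \cdot 400 = \frac{400}{7}$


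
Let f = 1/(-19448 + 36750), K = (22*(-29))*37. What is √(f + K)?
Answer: I*√7066673352322/17302 ≈ 153.64*I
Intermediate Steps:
K = -23606 (K = -638*37 = -23606)
f = 1/17302 ≈ 5.7797e-5
√(f + K) = √(1/17302 - 23606) = √(-408431011/17302) = I*√7066673352322/17302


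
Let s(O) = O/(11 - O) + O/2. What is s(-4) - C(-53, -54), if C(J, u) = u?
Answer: 776/15 ≈ 51.733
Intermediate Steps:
s(O) = O/2 + O/(11 - O) (s(O) = O/(11 - O) + O*(½) = O/(11 - O) + O/2 = O/2 + O/(11 - O))
s(-4) - C(-53, -54) = (½)*(-4)*(-13 - 4)/(-11 - 4) - 1*(-54) = (½)*(-4)*(-17)/(-15) + 54 = (½)*(-4)*(-1/15)*(-17) + 54 = -34/15 + 54 = 776/15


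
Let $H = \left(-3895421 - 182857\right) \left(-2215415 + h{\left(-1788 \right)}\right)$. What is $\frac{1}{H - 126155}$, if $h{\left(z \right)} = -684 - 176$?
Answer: $\frac{1}{9038585448295} \approx 1.1064 \cdot 10^{-13}$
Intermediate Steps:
$h{\left(z \right)} = -860$
$H = 9038585574450$ ($H = \left(-3895421 - 182857\right) \left(-2215415 - 860\right) = \left(-4078278\right) \left(-2216275\right) = 9038585574450$)
$\frac{1}{H - 126155} = \frac{1}{9038585574450 - 126155} = \frac{1}{9038585448295}$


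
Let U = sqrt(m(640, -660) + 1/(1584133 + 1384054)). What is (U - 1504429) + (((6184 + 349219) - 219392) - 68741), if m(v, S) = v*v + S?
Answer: -1437159 + 3*sqrt(400312913927696783)/2968187 ≈ -1.4365e+6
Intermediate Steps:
m(v, S) = S + v**2 (m(v, S) = v**2 + S = S + v**2)
U = 3*sqrt(400312913927696783)/2968187 (U = sqrt((-660 + 640**2) + 1/(1584133 + 1384054)) = sqrt((-660 + 409600) + 1/2968187) = sqrt(408940 + 1/2968187) = sqrt(1213810391781/2968187) = 3*sqrt(400312913927696783)/2968187 ≈ 639.48)
(U - 1504429) + (((6184 + 349219) - 219392) - 68741) = (3*sqrt(400312913927696783)/2968187 - 1504429) + (((6184 + 349219) - 219392) - 68741) = (-1504429 + 3*sqrt(400312913927696783)/2968187) + ((355403 - 219392) - 68741) = (-1504429 + 3*sqrt(400312913927696783)/2968187) + (136011 - 68741) = (-1504429 + 3*sqrt(400312913927696783)/2968187) + 67270 = -1437159 + 3*sqrt(400312913927696783)/2968187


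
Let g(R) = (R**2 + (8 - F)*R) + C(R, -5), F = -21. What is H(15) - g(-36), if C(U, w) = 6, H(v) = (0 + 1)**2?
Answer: -257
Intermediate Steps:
H(v) = 1 (H(v) = 1**2 = 1)
g(R) = 6 + R**2 + 29*R (g(R) = (R**2 + (8 - 1*(-21))*R) + 6 = (R**2 + (8 + 21)*R) + 6 = (R**2 + 29*R) + 6 = 6 + R**2 + 29*R)
H(15) - g(-36) = 1 - (6 + (-36)**2 + 29*(-36)) = 1 - (6 + 1296 - 1044) = 1 - 1*258 = 1 - 258 = -257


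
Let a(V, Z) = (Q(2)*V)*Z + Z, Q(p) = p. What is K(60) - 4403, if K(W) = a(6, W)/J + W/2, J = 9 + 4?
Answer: -4313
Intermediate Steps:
J = 13
a(V, Z) = Z + 2*V*Z (a(V, Z) = (2*V)*Z + Z = 2*V*Z + Z = Z + 2*V*Z)
K(W) = 3*W/2 (K(W) = (W*(1 + 2*6))/13 + W/2 = (W*(1 + 12))*(1/13) + W*(½) = (W*13)*(1/13) + W/2 = (13*W)*(1/13) + W/2 = W + W/2 = 3*W/2)
K(60) - 4403 = (3/2)*60 - 4403 = 90 - 4403 = -4313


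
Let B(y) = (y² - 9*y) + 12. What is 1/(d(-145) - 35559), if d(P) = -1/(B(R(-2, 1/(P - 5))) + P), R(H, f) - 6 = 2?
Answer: -141/5013818 ≈ -2.8122e-5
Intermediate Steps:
R(H, f) = 8 (R(H, f) = 6 + 2 = 8)
B(y) = 12 + y² - 9*y
d(P) = -1/(4 + P) (d(P) = -1/((12 + 8² - 9*8) + P) = -1/((12 + 64 - 72) + P) = -1/(4 + P))
1/(d(-145) - 35559) = 1/(-1/(4 - 145) - 35559) = 1/(-1/(-141) - 35559) = 1/(-1*(-1/141) - 35559) = 1/(1/141 - 35559) = 1/(-5013818/141) = -141/5013818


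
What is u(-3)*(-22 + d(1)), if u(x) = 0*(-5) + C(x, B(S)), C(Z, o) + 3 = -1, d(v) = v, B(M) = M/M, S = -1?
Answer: 84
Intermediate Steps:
B(M) = 1
C(Z, o) = -4 (C(Z, o) = -3 - 1 = -4)
u(x) = -4 (u(x) = 0*(-5) - 4 = 0 - 4 = -4)
u(-3)*(-22 + d(1)) = -4*(-22 + 1) = -4*(-21) = 84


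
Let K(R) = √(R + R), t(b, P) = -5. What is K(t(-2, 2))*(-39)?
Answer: -39*I*√10 ≈ -123.33*I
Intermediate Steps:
K(R) = √2*√R (K(R) = √(2*R) = √2*√R)
K(t(-2, 2))*(-39) = (√2*√(-5))*(-39) = (√2*(I*√5))*(-39) = (I*√10)*(-39) = -39*I*√10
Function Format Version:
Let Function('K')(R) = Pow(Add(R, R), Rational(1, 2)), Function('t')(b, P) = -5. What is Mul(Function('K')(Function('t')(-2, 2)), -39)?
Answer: Mul(-39, I, Pow(10, Rational(1, 2))) ≈ Mul(-123.33, I)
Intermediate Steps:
Function('K')(R) = Mul(Pow(2, Rational(1, 2)), Pow(R, Rational(1, 2))) (Function('K')(R) = Pow(Mul(2, R), Rational(1, 2)) = Mul(Pow(2, Rational(1, 2)), Pow(R, Rational(1, 2))))
Mul(Function('K')(Function('t')(-2, 2)), -39) = Mul(Mul(Pow(2, Rational(1, 2)), Pow(-5, Rational(1, 2))), -39) = Mul(Mul(Pow(2, Rational(1, 2)), Mul(I, Pow(5, Rational(1, 2)))), -39) = Mul(Mul(I, Pow(10, Rational(1, 2))), -39) = Mul(-39, I, Pow(10, Rational(1, 2)))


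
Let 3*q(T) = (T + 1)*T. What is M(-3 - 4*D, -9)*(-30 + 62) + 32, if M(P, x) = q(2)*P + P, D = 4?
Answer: -1792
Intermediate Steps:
q(T) = T*(1 + T)/3 (q(T) = ((T + 1)*T)/3 = ((1 + T)*T)/3 = (T*(1 + T))/3 = T*(1 + T)/3)
M(P, x) = 3*P (M(P, x) = ((⅓)*2*(1 + 2))*P + P = ((⅓)*2*3)*P + P = 2*P + P = 3*P)
M(-3 - 4*D, -9)*(-30 + 62) + 32 = (3*(-3 - 4*4))*(-30 + 62) + 32 = (3*(-3 - 16))*32 + 32 = (3*(-19))*32 + 32 = -57*32 + 32 = -1824 + 32 = -1792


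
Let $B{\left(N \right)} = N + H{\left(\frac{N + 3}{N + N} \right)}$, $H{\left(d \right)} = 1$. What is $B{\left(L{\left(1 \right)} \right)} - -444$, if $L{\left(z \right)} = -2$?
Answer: $443$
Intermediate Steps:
$B{\left(N \right)} = 1 + N$ ($B{\left(N \right)} = N + 1 = 1 + N$)
$B{\left(L{\left(1 \right)} \right)} - -444 = \left(1 - 2\right) - -444 = -1 + 444 = 443$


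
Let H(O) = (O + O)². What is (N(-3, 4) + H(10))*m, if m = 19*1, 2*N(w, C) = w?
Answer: 15143/2 ≈ 7571.5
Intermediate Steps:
N(w, C) = w/2
m = 19
H(O) = 4*O² (H(O) = (2*O)² = 4*O²)
(N(-3, 4) + H(10))*m = ((½)*(-3) + 4*10²)*19 = (-3/2 + 4*100)*19 = (-3/2 + 400)*19 = (797/2)*19 = 15143/2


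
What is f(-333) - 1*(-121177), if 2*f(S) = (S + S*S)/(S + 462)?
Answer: 5229037/43 ≈ 1.2161e+5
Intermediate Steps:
f(S) = (S + S²)/(2*(462 + S)) (f(S) = ((S + S*S)/(S + 462))/2 = ((S + S²)/(462 + S))/2 = (S + S²)/(2*(462 + S)))
f(-333) - 1*(-121177) = (½)*(-333)*(1 - 333)/(462 - 333) - 1*(-121177) = (½)*(-333)*(-332)/129 + 121177 = (½)*(-333)*(1/129)*(-332) + 121177 = 18426/43 + 121177 = 5229037/43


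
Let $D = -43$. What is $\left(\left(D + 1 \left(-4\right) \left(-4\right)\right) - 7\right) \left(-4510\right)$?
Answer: $153340$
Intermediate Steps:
$\left(\left(D + 1 \left(-4\right) \left(-4\right)\right) - 7\right) \left(-4510\right) = \left(\left(-43 + 1 \left(-4\right) \left(-4\right)\right) - 7\right) \left(-4510\right) = \left(\left(-43 - -16\right) - 7\right) \left(-4510\right) = \left(\left(-43 + 16\right) - 7\right) \left(-4510\right) = \left(-27 - 7\right) \left(-4510\right) = \left(-34\right) \left(-4510\right) = 153340$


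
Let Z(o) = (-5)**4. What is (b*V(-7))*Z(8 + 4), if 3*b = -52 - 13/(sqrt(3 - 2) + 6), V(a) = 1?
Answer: -235625/21 ≈ -11220.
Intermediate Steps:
Z(o) = 625
b = -377/21 (b = (-52 - 13/(sqrt(3 - 2) + 6))/3 = (-52 - 13/(sqrt(1) + 6))/3 = (-52 - 13/(1 + 6))/3 = (-52 - 13/7)/3 = (1/3)*(-377/7) = -377/21 ≈ -17.952)
(b*V(-7))*Z(8 + 4) = -377/21*1*625 = -377/21*625 = -235625/21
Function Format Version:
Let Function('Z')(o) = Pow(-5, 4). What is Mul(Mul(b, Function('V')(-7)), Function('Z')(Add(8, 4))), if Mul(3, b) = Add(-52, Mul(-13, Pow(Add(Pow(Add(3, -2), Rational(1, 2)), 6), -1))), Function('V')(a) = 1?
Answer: Rational(-235625, 21) ≈ -11220.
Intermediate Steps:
Function('Z')(o) = 625
b = Rational(-377, 21) (b = Mul(Rational(1, 3), Add(-52, Mul(-13, Pow(Add(Pow(Add(3, -2), Rational(1, 2)), 6), -1)))) = Mul(Rational(1, 3), Add(-52, Mul(-13, Pow(Add(Pow(1, Rational(1, 2)), 6), -1)))) = Mul(Rational(1, 3), Add(-52, Mul(-13, Pow(Add(1, 6), -1)))) = Mul(Rational(1, 3), Add(-52, Mul(-13, Pow(7, -1)))) = Mul(Rational(1, 3), Add(-52, Mul(-13, Rational(1, 7)))) = Mul(Rational(1, 3), Add(-52, Rational(-13, 7))) = Mul(Rational(1, 3), Rational(-377, 7)) = Rational(-377, 21) ≈ -17.952)
Mul(Mul(b, Function('V')(-7)), Function('Z')(Add(8, 4))) = Mul(Mul(Rational(-377, 21), 1), 625) = Mul(Rational(-377, 21), 625) = Rational(-235625, 21)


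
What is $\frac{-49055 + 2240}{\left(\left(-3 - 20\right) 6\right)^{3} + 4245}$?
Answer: $\frac{15605}{874609} \approx 0.017842$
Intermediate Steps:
$\frac{-49055 + 2240}{\left(\left(-3 - 20\right) 6\right)^{3} + 4245} = - \frac{46815}{\left(\left(-3 - 20\right) 6\right)^{3} + 4245} = - \frac{46815}{\left(\left(-23\right) 6\right)^{3} + 4245} = - \frac{46815}{\left(-138\right)^{3} + 4245} = - \frac{46815}{-2628072 + 4245} = - \frac{46815}{-2623827} = \left(-46815\right) \left(- \frac{1}{2623827}\right) = \frac{15605}{874609}$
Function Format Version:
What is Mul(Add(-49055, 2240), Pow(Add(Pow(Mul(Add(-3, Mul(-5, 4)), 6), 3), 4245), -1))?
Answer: Rational(15605, 874609) ≈ 0.017842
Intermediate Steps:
Mul(Add(-49055, 2240), Pow(Add(Pow(Mul(Add(-3, Mul(-5, 4)), 6), 3), 4245), -1)) = Mul(-46815, Pow(Add(Pow(Mul(Add(-3, -20), 6), 3), 4245), -1)) = Mul(-46815, Pow(Add(Pow(Mul(-23, 6), 3), 4245), -1)) = Mul(-46815, Pow(Add(Pow(-138, 3), 4245), -1)) = Mul(-46815, Pow(Add(-2628072, 4245), -1)) = Mul(-46815, Pow(-2623827, -1)) = Mul(-46815, Rational(-1, 2623827)) = Rational(15605, 874609)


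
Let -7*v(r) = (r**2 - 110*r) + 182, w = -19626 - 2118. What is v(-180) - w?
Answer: 99826/7 ≈ 14261.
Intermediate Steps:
w = -21744
v(r) = -26 - r**2/7 + 110*r/7 (v(r) = -((r**2 - 110*r) + 182)/7 = -(182 + r**2 - 110*r)/7 = -26 - r**2/7 + 110*r/7)
v(-180) - w = (-26 - 1/7*(-180)**2 + (110/7)*(-180)) - 1*(-21744) = (-26 - 1/7*32400 - 19800/7) + 21744 = (-26 - 32400/7 - 19800/7) + 21744 = -52382/7 + 21744 = 99826/7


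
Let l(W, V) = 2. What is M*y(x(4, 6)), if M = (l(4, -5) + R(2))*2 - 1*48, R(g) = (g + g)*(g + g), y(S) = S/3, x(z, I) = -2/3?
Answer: 8/3 ≈ 2.6667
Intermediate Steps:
x(z, I) = -⅔ (x(z, I) = -2*⅓ = -⅔)
y(S) = S/3 (y(S) = S*(⅓) = S/3)
R(g) = 4*g² (R(g) = (2*g)*(2*g) = 4*g²)
M = -12 (M = (2 + 4*2²)*2 - 1*48 = (2 + 4*4)*2 - 48 = (2 + 16)*2 - 48 = 18*2 - 48 = 36 - 48 = -12)
M*y(x(4, 6)) = -4*(-2)/3 = -12*(-2/9) = 8/3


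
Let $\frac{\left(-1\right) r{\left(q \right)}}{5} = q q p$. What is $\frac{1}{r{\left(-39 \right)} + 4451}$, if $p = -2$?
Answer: $\frac{1}{19661} \approx 5.0862 \cdot 10^{-5}$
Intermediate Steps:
$r{\left(q \right)} = 10 q^{2}$ ($r{\left(q \right)} = - 5 q q \left(-2\right) = - 5 q^{2} \left(-2\right) = - 5 \left(- 2 q^{2}\right) = 10 q^{2}$)
$\frac{1}{r{\left(-39 \right)} + 4451} = \frac{1}{10 \left(-39\right)^{2} + 4451} = \frac{1}{10 \cdot 1521 + 4451} = \frac{1}{15210 + 4451} = \frac{1}{19661}$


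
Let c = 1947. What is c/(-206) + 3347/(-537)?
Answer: -1735021/110622 ≈ -15.684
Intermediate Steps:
c/(-206) + 3347/(-537) = 1947/(-206) + 3347/(-537) = 1947*(-1/206) + 3347*(-1/537) = -1947/206 - 3347/537 = -1735021/110622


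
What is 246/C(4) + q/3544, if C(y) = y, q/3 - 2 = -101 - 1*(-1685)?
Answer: 111357/1772 ≈ 62.843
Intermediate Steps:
q = 4758 (q = 6 + 3*(-101 - 1*(-1685)) = 6 + 3*(-101 + 1685) = 6 + 3*1584 = 6 + 4752 = 4758)
246/C(4) + q/3544 = 246/4 + 4758/3544 = 246*(¼) + 4758*(1/3544) = 123/2 + 2379/1772 = 111357/1772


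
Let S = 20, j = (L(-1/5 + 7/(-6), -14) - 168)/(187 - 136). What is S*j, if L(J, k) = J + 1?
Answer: -10102/153 ≈ -66.026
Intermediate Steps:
L(J, k) = 1 + J
j = -5051/1530 (j = ((1 + (-1/5 + 7/(-6))) - 168)/(187 - 136) = ((1 + (-1*1/5 + 7*(-1/6))) - 168)/51 = ((1 + (-1/5 - 7/6)) - 168)*(1/51) = ((1 - 41/30) - 168)*(1/51) = (-11/30 - 168)*(1/51) = -5051/30*1/51 = -5051/1530 ≈ -3.3013)
S*j = 20*(-5051/1530) = -10102/153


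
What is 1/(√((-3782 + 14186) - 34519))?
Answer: -I*√24115/24115 ≈ -0.0064396*I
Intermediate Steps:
1/(√((-3782 + 14186) - 34519)) = 1/(√(10404 - 34519)) = 1/(√(-24115)) = 1/(I*√24115) = -I*√24115/24115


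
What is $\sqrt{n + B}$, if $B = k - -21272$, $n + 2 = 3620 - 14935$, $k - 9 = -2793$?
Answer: $\sqrt{7171} \approx 84.682$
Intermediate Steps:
$k = -2784$ ($k = 9 - 2793 = -2784$)
$n = -11317$ ($n = -2 + \left(3620 - 14935\right) = -2 - 11315 = -11317$)
$B = 18488$ ($B = -2784 - -21272 = -2784 + 21272 = 18488$)
$\sqrt{n + B} = \sqrt{-11317 + 18488} = \sqrt{7171}$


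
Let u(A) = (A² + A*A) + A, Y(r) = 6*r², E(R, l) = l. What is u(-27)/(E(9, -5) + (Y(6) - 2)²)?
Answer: 1431/45791 ≈ 0.031251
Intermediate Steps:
u(A) = A + 2*A² (u(A) = (A² + A²) + A = 2*A² + A = A + 2*A²)
u(-27)/(E(9, -5) + (Y(6) - 2)²) = (-27*(1 + 2*(-27)))/(-5 + (6*6² - 2)²) = (-27*(1 - 54))/(-5 + (6*36 - 2)²) = (-27*(-53))/(-5 + (216 - 2)²) = 1431/(-5 + 214²) = 1431/(-5 + 45796) = 1431/45791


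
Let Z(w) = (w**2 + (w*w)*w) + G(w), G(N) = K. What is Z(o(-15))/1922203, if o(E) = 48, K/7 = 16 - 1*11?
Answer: 112931/1922203 ≈ 0.058751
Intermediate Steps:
K = 35 (K = 7*(16 - 1*11) = 7*(16 - 11) = 7*5 = 35)
G(N) = 35
Z(w) = 35 + w**2 + w**3 (Z(w) = (w**2 + (w*w)*w) + 35 = (w**2 + w**2*w) + 35 = (w**2 + w**3) + 35 = 35 + w**2 + w**3)
Z(o(-15))/1922203 = (35 + 48**2 + 48**3)/1922203 = (35 + 2304 + 110592)*(1/1922203) = 112931*(1/1922203) = 112931/1922203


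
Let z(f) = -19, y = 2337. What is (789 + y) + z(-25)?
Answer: 3107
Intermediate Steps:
(789 + y) + z(-25) = (789 + 2337) - 19 = 3126 - 19 = 3107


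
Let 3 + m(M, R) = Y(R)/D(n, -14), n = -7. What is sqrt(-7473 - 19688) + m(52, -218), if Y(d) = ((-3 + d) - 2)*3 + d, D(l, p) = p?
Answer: 845/14 + I*sqrt(27161) ≈ 60.357 + 164.81*I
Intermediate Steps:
Y(d) = -15 + 4*d (Y(d) = (-5 + d)*3 + d = (-15 + 3*d) + d = -15 + 4*d)
m(M, R) = -27/14 - 2*R/7 (m(M, R) = -3 + (-15 + 4*R)/(-14) = -3 + (-15 + 4*R)*(-1/14) = -3 + (15/14 - 2*R/7) = -27/14 - 2*R/7)
sqrt(-7473 - 19688) + m(52, -218) = sqrt(-7473 - 19688) + (-27/14 - 2/7*(-218)) = sqrt(-27161) + (-27/14 + 436/7) = I*sqrt(27161) + 845/14 = 845/14 + I*sqrt(27161)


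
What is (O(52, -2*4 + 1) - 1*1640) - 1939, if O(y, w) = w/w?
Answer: -3578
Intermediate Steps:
O(y, w) = 1
(O(52, -2*4 + 1) - 1*1640) - 1939 = (1 - 1*1640) - 1939 = (1 - 1640) - 1939 = -1639 - 1939 = -3578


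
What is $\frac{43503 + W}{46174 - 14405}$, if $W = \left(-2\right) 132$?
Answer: $\frac{43239}{31769} \approx 1.361$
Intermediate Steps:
$W = -264$
$\frac{43503 + W}{46174 - 14405} = \frac{43503 - 264}{46174 - 14405} = \frac{43239}{31769}$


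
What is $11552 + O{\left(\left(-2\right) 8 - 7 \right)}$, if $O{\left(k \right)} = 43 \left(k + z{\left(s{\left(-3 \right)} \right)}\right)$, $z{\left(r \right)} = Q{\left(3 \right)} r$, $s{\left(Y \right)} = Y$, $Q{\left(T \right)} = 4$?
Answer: $10047$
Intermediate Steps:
$z{\left(r \right)} = 4 r$
$O{\left(k \right)} = -516 + 43 k$ ($O{\left(k \right)} = 43 \left(k + 4 \left(-3\right)\right) = 43 \left(k - 12\right) = 43 \left(-12 + k\right) = -516 + 43 k$)
$11552 + O{\left(\left(-2\right) 8 - 7 \right)} = 11552 + \left(-516 + 43 \left(\left(-2\right) 8 - 7\right)\right) = 11552 + \left(-516 + 43 \left(-16 - 7\right)\right) = 11552 + \left(-516 + 43 \left(-23\right)\right) = 11552 - 1505 = 10047$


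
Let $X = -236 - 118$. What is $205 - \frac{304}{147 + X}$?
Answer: $\frac{42739}{207} \approx 206.47$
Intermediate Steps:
$X = -354$
$205 - \frac{304}{147 + X} = 205 - \frac{304}{147 - 354} = 205 - \frac{304}{-207} = 205 - - \frac{304}{207} = 205 + \frac{304}{207} = \frac{42739}{207}$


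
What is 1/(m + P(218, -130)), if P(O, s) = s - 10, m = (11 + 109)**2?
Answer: 1/14260 ≈ 7.0126e-5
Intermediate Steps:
m = 14400 (m = 120**2 = 14400)
P(O, s) = -10 + s
1/(m + P(218, -130)) = 1/(14400 + (-10 - 130)) = 1/(14400 - 140) = 1/14260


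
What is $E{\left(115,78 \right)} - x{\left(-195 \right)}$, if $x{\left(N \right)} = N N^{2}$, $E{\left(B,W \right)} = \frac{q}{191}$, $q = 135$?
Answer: $\frac{1416241260}{191} \approx 7.4149 \cdot 10^{6}$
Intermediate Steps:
$E{\left(B,W \right)} = \frac{135}{191}$
$x{\left(N \right)} = N^{3}$
$E{\left(115,78 \right)} - x{\left(-195 \right)} = \frac{135}{191} - \left(-195\right)^{3} = \frac{135}{191} - -7414875 = \frac{135}{191} + 7414875 = \frac{1416241260}{191}$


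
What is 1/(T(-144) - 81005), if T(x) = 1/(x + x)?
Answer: -288/23329441 ≈ -1.2345e-5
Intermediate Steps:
T(x) = 1/(2*x)
1/(T(-144) - 81005) = 1/((1/2)/(-144) - 81005) = 1/((1/2)*(-1/144) - 81005) = 1/(-1/288 - 81005) = 1/(-23329441/288) = -288/23329441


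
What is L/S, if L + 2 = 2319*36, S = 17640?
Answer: 5963/1260 ≈ 4.7325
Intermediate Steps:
L = 83482 (L = -2 + 2319*36 = -2 + 83484 = 83482)
L/S = 83482/17640 = 83482*(1/17640) = 5963/1260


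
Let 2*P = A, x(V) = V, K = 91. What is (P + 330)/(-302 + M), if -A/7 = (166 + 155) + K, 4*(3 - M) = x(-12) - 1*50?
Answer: 2224/567 ≈ 3.9224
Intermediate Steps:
M = 37/2 (M = 3 - (-12 - 1*50)/4 = 3 - (-12 - 50)/4 = 3 - 1/4*(-62) = 3 + 31/2 = 37/2 ≈ 18.500)
A = -2884 (A = -7*((166 + 155) + 91) = -7*(321 + 91) = -7*412 = -2884)
P = -1442 (P = (1/2)*(-2884) = -1442)
(P + 330)/(-302 + M) = (-1442 + 330)/(-302 + 37/2) = -1112/(-567/2) = -1112*(-2/567) = 2224/567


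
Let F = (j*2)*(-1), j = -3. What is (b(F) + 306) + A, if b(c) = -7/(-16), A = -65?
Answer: 3863/16 ≈ 241.44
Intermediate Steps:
F = 6 (F = -3*2*(-1) = -6*(-1) = 6)
b(c) = 7/16 (b(c) = -7*(-1/16) = 7/16)
(b(F) + 306) + A = (7/16 + 306) - 65 = 4903/16 - 65 = 3863/16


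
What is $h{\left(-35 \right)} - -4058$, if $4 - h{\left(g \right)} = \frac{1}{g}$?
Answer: $\frac{142171}{35} \approx 4062.0$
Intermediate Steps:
$h{\left(g \right)} = 4 - \frac{1}{g}$
$h{\left(-35 \right)} - -4058 = \left(4 - \frac{1}{-35}\right) - -4058 = \left(4 - - \frac{1}{35}\right) + 4058 = \left(4 + \frac{1}{35}\right) + 4058 = \frac{141}{35} + 4058 = \frac{142171}{35}$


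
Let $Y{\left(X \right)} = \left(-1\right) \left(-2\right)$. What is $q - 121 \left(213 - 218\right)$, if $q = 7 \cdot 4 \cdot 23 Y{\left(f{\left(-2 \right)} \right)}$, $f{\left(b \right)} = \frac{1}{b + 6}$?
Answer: $1893$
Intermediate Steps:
$f{\left(b \right)} = \frac{1}{6 + b}$
$Y{\left(X \right)} = 2$
$q = 1288$ ($q = 7 \cdot 4 \cdot 23 \cdot 2 = 7 \cdot 92 \cdot 2 = 644 \cdot 2 = 1288$)
$q - 121 \left(213 - 218\right) = 1288 - 121 \left(213 - 218\right) = 1288 - -605 = 1288 + 605 = 1893$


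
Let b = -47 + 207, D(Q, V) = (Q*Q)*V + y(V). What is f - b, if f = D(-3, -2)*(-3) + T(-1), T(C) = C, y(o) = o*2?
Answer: -95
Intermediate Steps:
y(o) = 2*o
D(Q, V) = 2*V + V*Q² (D(Q, V) = (Q*Q)*V + 2*V = Q²*V + 2*V = V*Q² + 2*V = 2*V + V*Q²)
f = 65 (f = -2*(2 + (-3)²)*(-3) - 1 = -2*(2 + 9)*(-3) - 1 = -2*11*(-3) - 1 = -22*(-3) - 1 = 66 - 1 = 65)
b = 160
f - b = 65 - 1*160 = 65 - 160 = -95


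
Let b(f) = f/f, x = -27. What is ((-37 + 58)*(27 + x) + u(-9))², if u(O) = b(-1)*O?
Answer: 81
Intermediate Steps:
b(f) = 1
u(O) = O (u(O) = 1*O = O)
((-37 + 58)*(27 + x) + u(-9))² = ((-37 + 58)*(27 - 27) - 9)² = (21*0 - 9)² = (0 - 9)² = (-9)² = 81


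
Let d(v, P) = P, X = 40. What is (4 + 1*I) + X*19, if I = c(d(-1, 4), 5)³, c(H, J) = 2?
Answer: 772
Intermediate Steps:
I = 8 (I = 2³ = 8)
(4 + 1*I) + X*19 = (4 + 1*8) + 40*19 = (4 + 8) + 760 = 12 + 760 = 772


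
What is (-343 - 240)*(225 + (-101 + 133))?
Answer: -149831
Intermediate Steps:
(-343 - 240)*(225 + (-101 + 133)) = -583*(225 + 32) = -583*257 = -149831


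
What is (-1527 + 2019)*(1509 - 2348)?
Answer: -412788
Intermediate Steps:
(-1527 + 2019)*(1509 - 2348) = 492*(-839) = -412788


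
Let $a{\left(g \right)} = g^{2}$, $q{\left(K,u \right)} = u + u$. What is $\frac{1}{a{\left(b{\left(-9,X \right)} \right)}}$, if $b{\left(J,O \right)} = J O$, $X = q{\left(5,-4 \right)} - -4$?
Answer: $\frac{1}{1296} \approx 0.0007716$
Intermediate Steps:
$q{\left(K,u \right)} = 2 u$
$X = -4$ ($X = 2 \left(-4\right) - -4 = -8 + 4 = -4$)
$\frac{1}{a{\left(b{\left(-9,X \right)} \right)}} = \frac{1}{\left(\left(-9\right) \left(-4\right)\right)^{2}} = \frac{1}{36^{2}} = \frac{1}{1296}$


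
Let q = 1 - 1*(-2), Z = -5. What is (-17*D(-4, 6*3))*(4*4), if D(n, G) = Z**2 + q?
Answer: -7616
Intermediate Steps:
q = 3 (q = 1 + 2 = 3)
D(n, G) = 28 (D(n, G) = (-5)**2 + 3 = 25 + 3 = 28)
(-17*D(-4, 6*3))*(4*4) = (-17*28)*(4*4) = -476*16 = -7616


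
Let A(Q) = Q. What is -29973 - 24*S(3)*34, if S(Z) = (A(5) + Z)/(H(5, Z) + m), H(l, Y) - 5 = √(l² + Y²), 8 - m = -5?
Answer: -4404837/145 + 3264*√34/145 ≈ -30247.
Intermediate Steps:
m = 13 (m = 8 - 1*(-5) = 8 + 5 = 13)
H(l, Y) = 5 + √(Y² + l²) (H(l, Y) = 5 + √(l² + Y²) = 5 + √(Y² + l²))
S(Z) = (5 + Z)/(18 + √(25 + Z²)) (S(Z) = (5 + Z)/((5 + √(Z² + 5²)) + 13) = (5 + Z)/((5 + √(Z² + 25)) + 13) = (5 + Z)/((5 + √(25 + Z²)) + 13) = (5 + Z)/(18 + √(25 + Z²)))
-29973 - 24*S(3)*34 = -29973 - 24*((5 + 3)/(18 + √(25 + 3²)))*34 = -29973 - 24*(8/(18 + √(25 + 9)))*34 = -29973 - 24*(8/(18 + √34))*34 = -29973 - 192/(18 + √34)*34 = -29973 - 6528/(18 + √34)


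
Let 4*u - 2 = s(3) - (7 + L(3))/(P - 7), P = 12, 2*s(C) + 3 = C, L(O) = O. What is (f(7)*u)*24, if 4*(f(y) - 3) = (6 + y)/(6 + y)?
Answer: 0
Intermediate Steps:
f(y) = 13/4 (f(y) = 3 + ((6 + y)/(6 + y))/4 = 3 + (¼)*1 = 3 + ¼ = 13/4)
s(C) = -3/2 + C/2
u = 0 (u = ½ + ((-3/2 + (½)*3) - (7 + 3)/(12 - 7))/4 = ½ + ((-3/2 + 3/2) - 10/5)/4 = ½ + (0 - 10/5)/4 = ½ + (0 - 1*2)/4 = ½ + (0 - 2)/4 = ½ + (¼)*(-2) = ½ - ½ = 0)
(f(7)*u)*24 = ((13/4)*0)*24 = 0*24 = 0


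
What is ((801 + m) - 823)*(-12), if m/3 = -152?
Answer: 5736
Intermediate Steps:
m = -456 (m = 3*(-152) = -456)
((801 + m) - 823)*(-12) = ((801 - 456) - 823)*(-12) = (345 - 823)*(-12) = -478*(-12) = 5736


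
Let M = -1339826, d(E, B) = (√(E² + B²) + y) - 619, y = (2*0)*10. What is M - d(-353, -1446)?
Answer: -1339207 - 5*√88621 ≈ -1.3407e+6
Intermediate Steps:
y = 0 (y = 0*10 = 0)
d(E, B) = -619 + √(B² + E²) (d(E, B) = (√(E² + B²) + 0) - 619 = (√(B² + E²) + 0) - 619 = √(B² + E²) - 619 = -619 + √(B² + E²))
M - d(-353, -1446) = -1339826 - (-619 + √((-1446)² + (-353)²)) = -1339826 - (-619 + √(2090916 + 124609)) = -1339826 - (-619 + √2215525) = -1339826 - (-619 + 5*√88621) = -1339826 + (619 - 5*√88621) = -1339207 - 5*√88621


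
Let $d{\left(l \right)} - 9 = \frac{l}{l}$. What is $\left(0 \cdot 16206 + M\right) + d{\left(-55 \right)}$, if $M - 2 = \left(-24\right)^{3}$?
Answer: $-13812$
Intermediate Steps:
$M = -13822$ ($M = 2 + \left(-24\right)^{3} = 2 - 13824 = -13822$)
$d{\left(l \right)} = 10$ ($d{\left(l \right)} = 9 + \frac{l}{l} = 9 + 1 = 10$)
$\left(0 \cdot 16206 + M\right) + d{\left(-55 \right)} = \left(0 \cdot 16206 - 13822\right) + 10 = \left(0 - 13822\right) + 10 = -13822 + 10 = -13812$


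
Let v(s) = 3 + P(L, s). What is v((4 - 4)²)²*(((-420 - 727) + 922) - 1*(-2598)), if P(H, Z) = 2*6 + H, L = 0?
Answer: 533925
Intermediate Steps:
P(H, Z) = 12 + H
v(s) = 15 (v(s) = 3 + (12 + 0) = 3 + 12 = 15)
v((4 - 4)²)²*(((-420 - 727) + 922) - 1*(-2598)) = 15²*(((-420 - 727) + 922) - 1*(-2598)) = 225*((-1147 + 922) + 2598) = 225*(-225 + 2598) = 225*2373 = 533925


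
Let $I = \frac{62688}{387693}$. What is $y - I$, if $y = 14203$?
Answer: $\frac{1835446997}{129231} \approx 14203.0$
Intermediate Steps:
$I = \frac{20896}{129231}$ ($I = 62688 \cdot \frac{1}{387693} = \frac{20896}{129231} \approx 0.1617$)
$y - I = 14203 - \frac{20896}{129231} = \frac{1835446997}{129231}$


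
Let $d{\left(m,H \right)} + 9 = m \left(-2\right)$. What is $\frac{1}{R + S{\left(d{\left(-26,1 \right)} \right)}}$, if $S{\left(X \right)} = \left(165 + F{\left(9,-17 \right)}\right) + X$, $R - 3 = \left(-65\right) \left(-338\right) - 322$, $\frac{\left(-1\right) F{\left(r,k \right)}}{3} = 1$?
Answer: $\frac{1}{21856} \approx 4.5754 \cdot 10^{-5}$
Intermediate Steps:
$F{\left(r,k \right)} = -3$ ($F{\left(r,k \right)} = \left(-3\right) 1 = -3$)
$d{\left(m,H \right)} = -9 - 2 m$ ($d{\left(m,H \right)} = -9 + m \left(-2\right) = -9 - 2 m$)
$R = 21651$ ($R = 3 - -21648 = 3 + \left(21970 - 322\right) = 3 + 21648 = 21651$)
$S{\left(X \right)} = 162 + X$ ($S{\left(X \right)} = \left(165 - 3\right) + X = 162 + X$)
$\frac{1}{R + S{\left(d{\left(-26,1 \right)} \right)}} = \frac{1}{21651 + \left(162 - -43\right)} = \frac{1}{21651 + \left(162 + \left(-9 + 52\right)\right)} = \frac{1}{21651 + \left(162 + 43\right)} = \frac{1}{21651 + 205} = \frac{1}{21856}$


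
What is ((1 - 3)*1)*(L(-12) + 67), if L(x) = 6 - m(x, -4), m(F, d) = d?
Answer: -154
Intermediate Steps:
L(x) = 10 (L(x) = 6 - 1*(-4) = 6 + 4 = 10)
((1 - 3)*1)*(L(-12) + 67) = ((1 - 3)*1)*(10 + 67) = -2*1*77 = -2*77 = -154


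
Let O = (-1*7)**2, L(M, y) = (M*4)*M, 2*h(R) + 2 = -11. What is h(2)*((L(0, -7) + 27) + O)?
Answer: -494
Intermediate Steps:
h(R) = -13/2 (h(R) = -1 + (1/2)*(-11) = -1 - 11/2 = -13/2)
L(M, y) = 4*M**2 (L(M, y) = (4*M)*M = 4*M**2)
O = 49 (O = (-7)**2 = 49)
h(2)*((L(0, -7) + 27) + O) = -13*((4*0**2 + 27) + 49)/2 = -13*((4*0 + 27) + 49)/2 = -13*((0 + 27) + 49)/2 = -13*(27 + 49)/2 = -13/2*76 = -494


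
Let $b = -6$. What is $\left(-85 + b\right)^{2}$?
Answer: $8281$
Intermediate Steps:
$\left(-85 + b\right)^{2} = \left(-85 - 6\right)^{2} = \left(-91\right)^{2} = 8281$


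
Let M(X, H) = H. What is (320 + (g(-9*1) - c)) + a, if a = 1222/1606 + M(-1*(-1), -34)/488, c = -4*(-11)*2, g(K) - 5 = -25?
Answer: 41673017/195932 ≈ 212.69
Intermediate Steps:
g(K) = -20 (g(K) = 5 - 25 = -20)
c = 88 (c = 44*2 = 88)
a = 135433/195932 (a = 1222/1606 - 34/488 = 1222*(1/1606) - 34*1/488 = 611/803 - 17/244 = 135433/195932 ≈ 0.69122)
(320 + (g(-9*1) - c)) + a = (320 + (-20 - 1*88)) + 135433/195932 = (320 + (-20 - 88)) + 135433/195932 = (320 - 108) + 135433/195932 = 212 + 135433/195932 = 41673017/195932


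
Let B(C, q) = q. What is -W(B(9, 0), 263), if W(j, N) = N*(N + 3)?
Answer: -69958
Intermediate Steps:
W(j, N) = N*(3 + N)
-W(B(9, 0), 263) = -263*(3 + 263) = -263*266 = -1*69958 = -69958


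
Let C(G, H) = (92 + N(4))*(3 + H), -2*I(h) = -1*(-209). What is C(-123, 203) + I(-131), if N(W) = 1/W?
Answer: 18899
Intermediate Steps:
I(h) = -209/2 (I(h) = -(-1)*(-209)/2 = -1/2*209 = -209/2)
C(G, H) = 1107/4 + 369*H/4 (C(G, H) = (92 + 1/4)*(3 + H) = 369*(3 + H)/4 = 1107/4 + 369*H/4)
C(-123, 203) + I(-131) = (1107/4 + (369/4)*203) - 209/2 = (1107/4 + 74907/4) - 209/2 = 38007/2 - 209/2 = 18899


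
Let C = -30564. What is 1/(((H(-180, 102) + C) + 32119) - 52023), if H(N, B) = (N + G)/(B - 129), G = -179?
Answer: -27/1362277 ≈ -1.9820e-5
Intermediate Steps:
H(N, B) = (-179 + N)/(-129 + B) (H(N, B) = (N - 179)/(B - 129) = (-179 + N)/(-129 + B))
1/(((H(-180, 102) + C) + 32119) - 52023) = 1/((((-179 - 180)/(-129 + 102) - 30564) + 32119) - 52023) = 1/(((-359/(-27) - 30564) + 32119) - 52023) = 1/(((-1/27*(-359) - 30564) + 32119) - 52023) = 1/(((359/27 - 30564) + 32119) - 52023) = 1/((-824869/27 + 32119) - 52023) = 1/(42344/27 - 52023) = 1/(-1362277/27) = -27/1362277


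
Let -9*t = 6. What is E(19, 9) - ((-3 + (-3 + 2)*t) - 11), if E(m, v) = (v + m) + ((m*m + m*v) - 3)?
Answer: 1711/3 ≈ 570.33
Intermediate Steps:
t = -⅔ (t = -⅑*6 = -⅔ ≈ -0.66667)
E(m, v) = -3 + m + v + m² + m*v (E(m, v) = (m + v) + ((m² + m*v) - 3) = (m + v) + (-3 + m² + m*v) = -3 + m + v + m² + m*v)
E(19, 9) - ((-3 + (-3 + 2)*t) - 11) = (-3 + 19 + 9 + 19² + 19*9) - ((-3 + (-3 + 2)*(-⅔)) - 11) = (-3 + 19 + 9 + 361 + 171) - ((-3 - 1*(-⅔)) - 11) = 557 - ((-3 + ⅔) - 11) = 557 - (-7/3 - 11) = 557 - 1*(-40/3) = 557 + 40/3 = 1711/3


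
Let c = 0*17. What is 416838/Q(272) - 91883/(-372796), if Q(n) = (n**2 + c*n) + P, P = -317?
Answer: 162164284009/27462762932 ≈ 5.9049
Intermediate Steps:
c = 0
Q(n) = -317 + n**2 (Q(n) = (n**2 + 0*n) - 317 = (n**2 + 0) - 317 = n**2 - 317 = -317 + n**2)
416838/Q(272) - 91883/(-372796) = 416838/(-317 + 272**2) - 91883/(-372796) = 416838/(-317 + 73984) - 91883*(-1/372796) = 416838/73667 + 91883/372796 = 162164284009/27462762932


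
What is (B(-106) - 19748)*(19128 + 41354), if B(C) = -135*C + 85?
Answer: -323760146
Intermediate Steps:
B(C) = 85 - 135*C
(B(-106) - 19748)*(19128 + 41354) = ((85 - 135*(-106)) - 19748)*(19128 + 41354) = ((85 + 14310) - 19748)*60482 = (14395 - 19748)*60482 = -5353*60482 = -323760146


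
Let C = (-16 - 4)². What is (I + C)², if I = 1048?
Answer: 2096704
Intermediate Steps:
C = 400 (C = (-20)² = 400)
(I + C)² = (1048 + 400)² = 1448² = 2096704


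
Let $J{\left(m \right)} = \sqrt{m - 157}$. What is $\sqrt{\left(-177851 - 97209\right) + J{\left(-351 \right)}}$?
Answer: $\sqrt{-275060 + 2 i \sqrt{127}} \approx 0.021 + 524.46 i$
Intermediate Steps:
$J{\left(m \right)} = \sqrt{-157 + m}$ ($J{\left(m \right)} = \sqrt{m + \left(-315 + 158\right)} = \sqrt{m - 157} = \sqrt{-157 + m}$)
$\sqrt{\left(-177851 - 97209\right) + J{\left(-351 \right)}} = \sqrt{\left(-177851 - 97209\right) + \sqrt{-157 - 351}} = \sqrt{\left(-177851 - 97209\right) + \sqrt{-508}} = \sqrt{-275060 + 2 i \sqrt{127}}$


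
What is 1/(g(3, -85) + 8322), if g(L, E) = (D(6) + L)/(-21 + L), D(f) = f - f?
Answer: 6/49931 ≈ 0.00012017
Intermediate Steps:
D(f) = 0
g(L, E) = L/(-21 + L) (g(L, E) = (0 + L)/(-21 + L) = L/(-21 + L))
1/(g(3, -85) + 8322) = 1/(3/(-21 + 3) + 8322) = 1/(3/(-18) + 8322) = 1/(3*(-1/18) + 8322) = 1/(-⅙ + 8322) = 1/(49931/6) = 6/49931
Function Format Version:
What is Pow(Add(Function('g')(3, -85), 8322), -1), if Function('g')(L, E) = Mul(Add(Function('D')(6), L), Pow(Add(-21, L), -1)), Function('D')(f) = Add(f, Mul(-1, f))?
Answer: Rational(6, 49931) ≈ 0.00012017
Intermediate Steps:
Function('D')(f) = 0
Function('g')(L, E) = Mul(L, Pow(Add(-21, L), -1)) (Function('g')(L, E) = Mul(Add(0, L), Pow(Add(-21, L), -1)) = Mul(L, Pow(Add(-21, L), -1)))
Pow(Add(Function('g')(3, -85), 8322), -1) = Pow(Add(Mul(3, Pow(Add(-21, 3), -1)), 8322), -1) = Pow(Add(Mul(3, Pow(-18, -1)), 8322), -1) = Pow(Add(Mul(3, Rational(-1, 18)), 8322), -1) = Pow(Add(Rational(-1, 6), 8322), -1) = Pow(Rational(49931, 6), -1) = Rational(6, 49931)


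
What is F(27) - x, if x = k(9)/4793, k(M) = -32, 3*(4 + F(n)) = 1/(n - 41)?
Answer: -808673/201306 ≈ -4.0171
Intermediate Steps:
F(n) = -4 + 1/(3*(-41 + n)) (F(n) = -4 + 1/(3*(n - 41)) = -4 + 1/(3*(-41 + n)))
x = -32/4793 ≈ -0.0066764
F(27) - x = (493 - 12*27)/(3*(-41 + 27)) - 1*(-32/4793) = (⅓)*(493 - 324)/(-14) + 32/4793 = (⅓)*(-1/14)*169 + 32/4793 = -169/42 + 32/4793 = -808673/201306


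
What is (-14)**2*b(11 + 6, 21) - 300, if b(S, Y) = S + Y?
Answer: 7148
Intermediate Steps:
(-14)**2*b(11 + 6, 21) - 300 = (-14)**2*((11 + 6) + 21) - 300 = 196*(17 + 21) - 300 = 196*38 - 300 = 7448 - 300 = 7148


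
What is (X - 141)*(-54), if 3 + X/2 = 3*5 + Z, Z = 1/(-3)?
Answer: 6354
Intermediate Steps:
Z = -⅓ ≈ -0.33333
X = 70/3 (X = -6 + 2*(3*5 - ⅓) = -6 + 2*(15 - ⅓) = -6 + 2*(44/3) = -6 + 88/3 = 70/3 ≈ 23.333)
(X - 141)*(-54) = (70/3 - 141)*(-54) = -353/3*(-54) = 6354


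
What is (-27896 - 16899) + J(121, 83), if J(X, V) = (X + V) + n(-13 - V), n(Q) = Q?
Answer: -44687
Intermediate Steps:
J(X, V) = -13 + X (J(X, V) = (X + V) + (-13 - V) = (V + X) + (-13 - V) = -13 + X)
(-27896 - 16899) + J(121, 83) = (-27896 - 16899) + (-13 + 121) = -44795 + 108 = -44687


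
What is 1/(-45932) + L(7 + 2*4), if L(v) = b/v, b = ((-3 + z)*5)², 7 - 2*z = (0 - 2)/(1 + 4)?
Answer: 140663/172245 ≈ 0.81664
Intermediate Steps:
z = 37/10 (z = 7/2 - (0 - 2)/(2*(1 + 4)) = 7/2 - (-1)/5 = 7/2 - ½*(-⅖) = 7/2 + ⅕ = 37/10 ≈ 3.7000)
b = 49/4 (b = ((-3 + 37/10)*5)² = ((7/10)*5)² = (7/2)² = 49/4 ≈ 12.250)
L(v) = 49/(4*v)
1/(-45932) + L(7 + 2*4) = 1/(-45932) + 49/(4*(7 + 2*4)) = -1/45932 + 49/(4*(7 + 8)) = -1/45932 + (49/4)/15 = -1/45932 + (49/4)*(1/15) = -1/45932 + 49/60 = 140663/172245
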